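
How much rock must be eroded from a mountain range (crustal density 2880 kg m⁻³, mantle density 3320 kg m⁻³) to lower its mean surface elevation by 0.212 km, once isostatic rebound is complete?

1.6 km

Net drop Δ = e − u = e − e ρ_c/ρ_m = e (ρ_m − ρ_c)/ρ_m.
e = Δ ρ_m/(ρ_m − ρ_c) = 0.212 km × 3320/440 = 1.6 km.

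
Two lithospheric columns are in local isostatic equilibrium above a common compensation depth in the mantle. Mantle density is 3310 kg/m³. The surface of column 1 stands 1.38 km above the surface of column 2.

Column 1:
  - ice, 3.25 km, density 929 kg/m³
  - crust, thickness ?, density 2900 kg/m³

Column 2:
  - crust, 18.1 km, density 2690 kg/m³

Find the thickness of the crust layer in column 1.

19.6 km

Take the compensation level at the base of the deeper column (depth z_c below the surface of column 1) and equate Σ ρ_i t_i down to z_c; mantle fills any gap and the z_c terms cancel.
Column 1: 3.25×929 + x×2900 + (z_c − 3.25 − x)×3310
Column 2: 1.38×0 + 18.1×2690 + (z_c − 1.38 − 18.1)×3310
The z_c×3310 term appears on both sides and cancels. Collect the known terms of each column as K = Σ(ρt)_known − 3310 × (depth of known layers): K_1 = 3019.25 − 3310×3.25 = −7738.25; K_2 = 48689 − 3310×(1.38 + 18.1) = −15789.8.
Balance: K_1 − x×(3310 − 2900) = K_2, so x = (K_1 − K_2)/(3310 − 2900) = 8051.55/410 = 19.6 km.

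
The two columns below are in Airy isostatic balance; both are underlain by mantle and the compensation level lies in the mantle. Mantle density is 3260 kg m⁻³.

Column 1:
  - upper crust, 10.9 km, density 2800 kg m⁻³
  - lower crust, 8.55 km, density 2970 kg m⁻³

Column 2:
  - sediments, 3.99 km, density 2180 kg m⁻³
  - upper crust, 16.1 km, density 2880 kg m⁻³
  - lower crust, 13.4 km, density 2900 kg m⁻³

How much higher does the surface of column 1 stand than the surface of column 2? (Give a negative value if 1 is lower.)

−2.38 km

For any compensation level in the mantle, the mantle terms cancel and isostasy reduces to e = (Σt_1 − Σt_2) − (Σ(ρt)_1 − Σ(ρt)_2) / ρ_m.
Σt_1 = 19.45 km; Σt_2 = 33.49 km; Σ(ρt)_1 = 55913.5; Σ(ρt)_2 = 93926.2 (in km·kg m⁻³).
e = (19.45 − 33.49) − (55913.5 − 93926.2) / 3260 = −2.38 km.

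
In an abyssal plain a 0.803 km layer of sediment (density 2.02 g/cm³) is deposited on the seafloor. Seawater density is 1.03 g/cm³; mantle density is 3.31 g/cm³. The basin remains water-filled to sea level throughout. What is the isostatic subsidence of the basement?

Submarine loading: the sediment displaces seawater, and the subsidence is in turn flooded, so s (ρ_m − ρ_w) = t (ρ_sed − ρ_w).
s = 0.803 km × (2.02 − 1.03) / (3.31 − 1.03) = 0.349 km.

0.349 km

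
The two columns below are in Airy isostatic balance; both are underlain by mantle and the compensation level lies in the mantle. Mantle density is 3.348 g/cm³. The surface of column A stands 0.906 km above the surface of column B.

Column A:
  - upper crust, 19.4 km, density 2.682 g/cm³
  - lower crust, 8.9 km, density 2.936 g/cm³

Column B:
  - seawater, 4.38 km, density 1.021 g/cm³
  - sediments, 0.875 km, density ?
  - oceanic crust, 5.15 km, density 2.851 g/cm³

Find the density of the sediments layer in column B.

Take the compensation level at the base of the deeper column (depth z_c below the surface of column A) and equate Σ ρ_i t_i down to z_c; mantle fills any gap and the z_c terms cancel.
Column A: 19.4×2.682 + 8.9×2.936 + (z_c − 28.3)×3.348
Column B: 0.906×0 + 4.38×1.021 + 0.875×ρ + 5.15×2.851 + (z_c − 0.906 − 10.405)×3.348
The z_c×3.348 term appears on both sides and cancels. Collect the known terms of each column as K = Σ(ρt)_known − 3.348 × (depth of known layers): K_A = 78.1612 − 3.348×28.3 = −16.5872; K_B = 19.15463 − 3.348×(0.906 + 10.405) = −18.714598.
Balance: K_A = K_B + 0.875×ρ, so ρ = (K_A − K_B)/0.875 = 2.1274/0.875 = 2.43 g/cm³.

2.43 g/cm³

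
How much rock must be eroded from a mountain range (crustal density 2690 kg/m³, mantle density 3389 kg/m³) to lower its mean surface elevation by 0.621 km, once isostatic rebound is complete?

Net drop Δ = e − u = e − e ρ_c/ρ_m = e (ρ_m − ρ_c)/ρ_m.
e = Δ ρ_m/(ρ_m − ρ_c) = 0.621 km × 3389/699 = 3.01 km.

3.01 km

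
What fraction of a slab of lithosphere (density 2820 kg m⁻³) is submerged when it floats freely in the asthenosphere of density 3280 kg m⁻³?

Submerged fraction = ρ_obj/ρ_fluid = 2820/3280 = 0.86.

0.86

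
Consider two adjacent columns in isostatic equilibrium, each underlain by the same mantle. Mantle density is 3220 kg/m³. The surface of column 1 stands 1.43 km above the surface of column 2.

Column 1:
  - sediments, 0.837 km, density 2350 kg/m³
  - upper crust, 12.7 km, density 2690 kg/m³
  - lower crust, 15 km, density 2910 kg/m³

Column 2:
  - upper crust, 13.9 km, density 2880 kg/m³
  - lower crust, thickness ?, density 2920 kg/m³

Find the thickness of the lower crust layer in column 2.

9.26 km

Take the compensation level at the base of the deeper column (depth z_c below the surface of column 1) and equate Σ ρ_i t_i down to z_c; mantle fills any gap and the z_c terms cancel.
Column 1: 0.837×2350 + 12.7×2690 + 15×2910 + (z_c − 28.537)×3220
Column 2: 1.43×0 + 13.9×2880 + x×2920 + (z_c − 1.43 − 13.9 − x)×3220
The z_c×3220 term appears on both sides and cancels. Collect the known terms of each column as K = Σ(ρt)_known − 3220 × (depth of known layers): K_1 = 79779.95 − 3220×28.537 = −12109.19; K_2 = 40032 − 3220×(1.43 + 13.9) = −9330.6.
Balance: K_1 = K_2 − x×(3220 − 2920), so x = (K_2 − K_1)/(3220 − 2920) = 2778.59/300 = 9.26 km.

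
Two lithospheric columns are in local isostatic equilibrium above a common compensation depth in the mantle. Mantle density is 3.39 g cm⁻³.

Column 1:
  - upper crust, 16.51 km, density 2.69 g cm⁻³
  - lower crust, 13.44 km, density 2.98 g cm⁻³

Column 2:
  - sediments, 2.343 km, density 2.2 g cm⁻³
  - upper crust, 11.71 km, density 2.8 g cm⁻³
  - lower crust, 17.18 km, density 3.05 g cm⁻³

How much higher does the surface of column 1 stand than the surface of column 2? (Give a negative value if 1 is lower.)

0.451 km

For any compensation level in the mantle, the mantle terms cancel and isostasy reduces to e = (Σt_1 − Σt_2) − (Σ(ρt)_1 − Σ(ρt)_2) / ρ_m.
Σt_1 = 29.95 km; Σt_2 = 31.233 km; Σ(ρt)_1 = 84.4631; Σ(ρt)_2 = 90.3416 (in km·g cm⁻³).
e = (29.95 − 31.233) − (84.4631 − 90.3416) / 3.39 = 0.451 km.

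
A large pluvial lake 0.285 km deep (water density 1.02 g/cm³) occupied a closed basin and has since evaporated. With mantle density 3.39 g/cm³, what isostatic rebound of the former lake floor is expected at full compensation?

0.0858 km

u = d ρ_w/ρ_m = 0.285 km × 1.02/3.39 = 0.0858 km.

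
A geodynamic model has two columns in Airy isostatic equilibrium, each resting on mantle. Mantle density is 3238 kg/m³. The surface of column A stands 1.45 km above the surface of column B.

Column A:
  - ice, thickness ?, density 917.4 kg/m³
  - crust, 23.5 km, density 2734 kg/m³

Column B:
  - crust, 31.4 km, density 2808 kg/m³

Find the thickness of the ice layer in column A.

2.74 km

Take the compensation level at the base of the deeper column (depth z_c below the surface of column A) and equate Σ ρ_i t_i down to z_c; mantle fills any gap and the z_c terms cancel.
Column A: x×917.4 + 23.5×2734 + (z_c − 23.5 − x)×3238
Column B: 1.45×0 + 31.4×2808 + (z_c − 1.45 − 31.4)×3238
The z_c×3238 term appears on both sides and cancels. Collect the known terms of each column as K = Σ(ρt)_known − 3238 × (depth of known layers): K_A = 64249 − 3238×23.5 = −11844; K_B = 88171.2 − 3238×(1.45 + 31.4) = −18197.1.
Balance: K_A − x×(3238 − 917.4) = K_B, so x = (K_A − K_B)/(3238 − 917.4) = 6353.1/2320.6 = 2.74 km.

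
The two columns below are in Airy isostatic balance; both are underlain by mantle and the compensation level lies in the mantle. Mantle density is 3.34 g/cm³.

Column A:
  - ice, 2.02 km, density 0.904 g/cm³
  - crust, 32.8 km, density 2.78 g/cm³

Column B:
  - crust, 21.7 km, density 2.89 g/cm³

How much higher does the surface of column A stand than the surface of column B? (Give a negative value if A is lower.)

4.05 km

For any compensation level in the mantle, the mantle terms cancel and isostasy reduces to e = (Σt_A − Σt_B) − (Σ(ρt)_A − Σ(ρt)_B) / ρ_m.
Σt_A = 34.82 km; Σt_B = 21.7 km; Σ(ρt)_A = 93.01008; Σ(ρt)_B = 62.713 (in km·g/cm³).
e = (34.82 − 21.7) − (93.01008 − 62.713) / 3.34 = 4.05 km.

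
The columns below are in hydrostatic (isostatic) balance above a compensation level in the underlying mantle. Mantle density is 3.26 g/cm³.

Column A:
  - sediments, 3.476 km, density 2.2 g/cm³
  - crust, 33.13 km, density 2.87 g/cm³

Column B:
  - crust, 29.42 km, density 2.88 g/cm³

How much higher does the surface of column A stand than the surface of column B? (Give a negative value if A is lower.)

1.66 km

For any compensation level in the mantle, the mantle terms cancel and isostasy reduces to e = (Σt_A − Σt_B) − (Σ(ρt)_A − Σ(ρt)_B) / ρ_m.
Σt_A = 36.606 km; Σt_B = 29.42 km; Σ(ρt)_A = 102.7303; Σ(ρt)_B = 84.7296 (in km·g/cm³).
e = (36.606 − 29.42) − (102.7303 − 84.7296) / 3.26 = 1.66 km.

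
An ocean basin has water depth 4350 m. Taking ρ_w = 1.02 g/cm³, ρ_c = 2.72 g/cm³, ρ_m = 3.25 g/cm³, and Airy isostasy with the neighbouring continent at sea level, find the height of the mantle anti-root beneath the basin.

Equating mass per unit area of the two columns: replacing crust with seawater at the top is compensated by replacing crust with mantle at the base: d (ρ_c − ρ_w) = a (ρ_m − ρ_c).
a = d (ρ_c − ρ_w)/(ρ_m − ρ_c) = 4350 m × 1.7/0.53 = 14000 m.

14000 m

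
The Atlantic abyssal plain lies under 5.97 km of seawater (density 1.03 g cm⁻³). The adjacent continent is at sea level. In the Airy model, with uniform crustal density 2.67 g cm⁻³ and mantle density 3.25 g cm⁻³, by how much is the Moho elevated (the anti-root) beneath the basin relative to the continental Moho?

16.9 km

For local isostatic compensation: replacing crust with seawater at the top is compensated by replacing crust with mantle at the base: d (ρ_c − ρ_w) = a (ρ_m − ρ_c).
a = d (ρ_c − ρ_w)/(ρ_m − ρ_c) = 5.97 km × 1.64/0.58 = 16.9 km.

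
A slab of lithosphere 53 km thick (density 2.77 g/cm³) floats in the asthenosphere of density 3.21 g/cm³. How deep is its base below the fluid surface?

45.7 km

Draft d = t ρ_obj/ρ_fluid = 53 km × 2.77/3.21 = 45.7 km.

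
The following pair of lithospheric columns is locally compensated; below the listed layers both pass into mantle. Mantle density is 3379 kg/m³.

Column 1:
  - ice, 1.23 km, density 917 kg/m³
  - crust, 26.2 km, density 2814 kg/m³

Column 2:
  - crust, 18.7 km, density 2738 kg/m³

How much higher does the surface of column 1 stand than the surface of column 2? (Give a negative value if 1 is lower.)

1.73 km

For any compensation level in the mantle, the mantle terms cancel and isostasy reduces to e = (Σt_1 − Σt_2) − (Σ(ρt)_1 − Σ(ρt)_2) / ρ_m.
Σt_1 = 27.43 km; Σt_2 = 18.7 km; Σ(ρt)_1 = 74854.71; Σ(ρt)_2 = 51200.6 (in km·kg/m³).
e = (27.43 − 18.7) − (74854.71 − 51200.6) / 3379 = 1.73 km.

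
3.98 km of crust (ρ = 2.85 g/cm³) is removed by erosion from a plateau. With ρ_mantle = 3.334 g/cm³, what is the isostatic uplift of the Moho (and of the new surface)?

Unloading: uplift u = e ρ_c/ρ_m = 3.98 km × 2.85/3.334 = 3.4 km.

3.4 km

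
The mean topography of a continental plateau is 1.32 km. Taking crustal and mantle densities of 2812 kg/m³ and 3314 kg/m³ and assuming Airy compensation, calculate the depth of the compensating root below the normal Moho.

7.39 km

For local isostatic compensation: the weight of the topography is balanced by the buoyancy of the root, ρ_c h = (ρ_m − ρ_c) r.
r = h · ρ_c / (ρ_m − ρ_c) = 1.32 km × 2812 / (3314 − 2812) = 7.39 km.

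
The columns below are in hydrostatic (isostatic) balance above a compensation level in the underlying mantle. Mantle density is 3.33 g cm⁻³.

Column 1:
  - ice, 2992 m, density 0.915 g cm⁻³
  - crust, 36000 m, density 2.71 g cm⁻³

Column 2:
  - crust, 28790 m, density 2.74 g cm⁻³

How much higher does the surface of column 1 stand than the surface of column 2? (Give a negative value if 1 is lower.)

3770 m

For any compensation level in the mantle, the mantle terms cancel and isostasy reduces to e = (Σt_1 − Σt_2) − (Σ(ρt)_1 − Σ(ρt)_2) / ρ_m.
Σt_1 = 38992 m; Σt_2 = 28790 m; Σ(ρt)_1 = 100297.68; Σ(ρt)_2 = 78884.6 (in m·g cm⁻³).
e = (38992 − 28790) − (100297.68 − 78884.6) / 3.33 = 3770 m.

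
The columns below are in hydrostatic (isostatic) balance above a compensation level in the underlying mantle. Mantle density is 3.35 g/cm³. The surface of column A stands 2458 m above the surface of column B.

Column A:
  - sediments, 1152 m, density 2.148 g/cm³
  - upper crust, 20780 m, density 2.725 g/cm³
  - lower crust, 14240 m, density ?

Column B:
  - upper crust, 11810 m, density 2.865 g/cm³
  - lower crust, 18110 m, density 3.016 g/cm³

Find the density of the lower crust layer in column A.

2.95 g/cm³

Take the compensation level at the base of the deeper column (depth z_c below the surface of column A) and equate Σ ρ_i t_i down to z_c; mantle fills any gap and the z_c terms cancel.
Column A: 1152×2.148 + 20780×2.725 + 14240×ρ + (z_c − 36172)×3.35
Column B: 2458×0 + 11810×2.865 + 18110×3.016 + (z_c − 2458 − 29920)×3.35
The z_c×3.35 term appears on both sides and cancels. Collect the known terms of each column as K = Σ(ρt)_known − 3.35 × (depth of known layers): K_A = 59099.996 − 3.35×36172 = −62076.204; K_B = 88455.41 − 3.35×(2458 + 29920) = −20010.89.
Balance: K_A + 14240×ρ = K_B, so ρ = (K_B − K_A)/14240 = 42065.3/14240 = 2.95 g/cm³.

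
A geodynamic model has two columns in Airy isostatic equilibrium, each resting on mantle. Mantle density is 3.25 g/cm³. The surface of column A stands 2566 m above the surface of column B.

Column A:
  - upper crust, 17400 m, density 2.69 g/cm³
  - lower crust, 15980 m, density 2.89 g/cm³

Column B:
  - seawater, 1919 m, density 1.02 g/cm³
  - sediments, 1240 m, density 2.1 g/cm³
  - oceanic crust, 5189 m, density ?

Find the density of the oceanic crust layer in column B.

2.97 g/cm³

Take the compensation level at the base of the deeper column (depth z_c below the surface of column A) and equate Σ ρ_i t_i down to z_c; mantle fills any gap and the z_c terms cancel.
Column A: 17400×2.69 + 15980×2.89 + (z_c − 33380)×3.25
Column B: 2566×0 + 1919×1.02 + 1240×2.1 + 5189×ρ + (z_c − 2566 − 8348)×3.25
The z_c×3.25 term appears on both sides and cancels. Collect the known terms of each column as K = Σ(ρt)_known − 3.25 × (depth of known layers): K_A = 92988.2 − 3.25×33380 = −15496.8; K_B = 4561.38 − 3.25×(2566 + 8348) = −30909.12.
Balance: K_A = K_B + 5189×ρ, so ρ = (K_A − K_B)/5189 = 15412.3/5189 = 2.97 g/cm³.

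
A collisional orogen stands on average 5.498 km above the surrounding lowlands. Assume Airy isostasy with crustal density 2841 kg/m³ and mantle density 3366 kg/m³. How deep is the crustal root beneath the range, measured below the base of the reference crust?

In Airy isostatic equilibrium: the weight of the topography is balanced by the buoyancy of the root, ρ_c h = (ρ_m − ρ_c) r.
r = h · ρ_c / (ρ_m − ρ_c) = 5.498 km × 2841 / (3366 − 2841) = 29.8 km.

29.8 km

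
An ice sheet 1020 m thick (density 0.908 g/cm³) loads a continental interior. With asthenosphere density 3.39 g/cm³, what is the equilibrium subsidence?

273 m

Balancing pressure at the compensation depth: the ice load ρ_ice t is balanced by mantle displaced below, ρ_m s.
s = t ρ_ice / ρ_m = 1020 m × 0.908/3.39 = 273 m.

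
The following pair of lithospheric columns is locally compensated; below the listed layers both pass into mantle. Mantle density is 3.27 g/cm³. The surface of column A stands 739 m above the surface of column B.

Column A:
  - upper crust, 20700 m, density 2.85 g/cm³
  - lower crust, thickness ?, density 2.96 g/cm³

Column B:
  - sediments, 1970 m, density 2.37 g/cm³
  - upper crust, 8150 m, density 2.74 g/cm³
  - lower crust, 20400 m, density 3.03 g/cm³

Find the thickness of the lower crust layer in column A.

15200 m

Take the compensation level at the base of the deeper column (depth z_c below the surface of column A) and equate Σ ρ_i t_i down to z_c; mantle fills any gap and the z_c terms cancel.
Column A: 20700×2.85 + x×2.96 + (z_c − 20700 − x)×3.27
Column B: 739×0 + 1970×2.37 + 8150×2.74 + 20400×3.03 + (z_c − 739 − 30520)×3.27
The z_c×3.27 term appears on both sides and cancels. Collect the known terms of each column as K = Σ(ρt)_known − 3.27 × (depth of known layers): K_A = 58995 − 3.27×20700 = −8694; K_B = 88811.9 − 3.27×(739 + 30520) = −13405.03.
Balance: K_A − x×(3.27 − 2.96) = K_B, so x = (K_A − K_B)/(3.27 − 2.96) = 4711.03/0.31 = 15200 m.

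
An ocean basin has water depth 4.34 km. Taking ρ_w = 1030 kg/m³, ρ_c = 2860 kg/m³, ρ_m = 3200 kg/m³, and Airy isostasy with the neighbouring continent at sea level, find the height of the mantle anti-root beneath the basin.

23.4 km

Equating mass per unit area of the two columns: replacing crust with seawater at the top is compensated by replacing crust with mantle at the base: d (ρ_c − ρ_w) = a (ρ_m − ρ_c).
a = d (ρ_c − ρ_w)/(ρ_m − ρ_c) = 4.34 km × 1830/340 = 23.4 km.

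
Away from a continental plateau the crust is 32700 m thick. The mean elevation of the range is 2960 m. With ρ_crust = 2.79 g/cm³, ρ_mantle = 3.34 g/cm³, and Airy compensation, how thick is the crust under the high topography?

50700 m

Root depth r = h ρ_c / (ρ_m − ρ_c) = 2960 m × 2.79 / 0.55 = 15020 m.
Total thickness = T + h + r = 32700 m + 2960 m + 15020 m = 50700 m.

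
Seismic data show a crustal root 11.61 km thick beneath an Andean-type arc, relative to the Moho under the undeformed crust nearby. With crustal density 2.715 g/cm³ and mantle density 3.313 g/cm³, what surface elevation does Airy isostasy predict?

By Archimedes' principle applied to the lithosphere: ρ_c h = (ρ_m − ρ_c) r.
h = r (ρ_m − ρ_c) / ρ_c = 11.61 km × (3.313 − 2.715) / 2.715 = 2.56 km.

2.56 km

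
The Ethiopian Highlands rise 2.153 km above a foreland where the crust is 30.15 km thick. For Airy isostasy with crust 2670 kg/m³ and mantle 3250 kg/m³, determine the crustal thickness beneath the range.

Root depth r = h ρ_c / (ρ_m − ρ_c) = 2.153 km × 2670 / 580 = 9.911 km.
Total thickness = T + h + r = 30.15 km + 2.153 km + 9.911 km = 42.2 km.

42.2 km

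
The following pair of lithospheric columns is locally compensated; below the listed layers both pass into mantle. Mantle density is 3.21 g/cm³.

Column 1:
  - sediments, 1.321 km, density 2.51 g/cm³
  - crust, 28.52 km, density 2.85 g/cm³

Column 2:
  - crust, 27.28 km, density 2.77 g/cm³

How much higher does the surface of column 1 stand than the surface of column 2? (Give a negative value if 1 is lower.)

−0.253 km

For any compensation level in the mantle, the mantle terms cancel and isostasy reduces to e = (Σt_1 − Σt_2) − (Σ(ρt)_1 − Σ(ρt)_2) / ρ_m.
Σt_1 = 29.841 km; Σt_2 = 27.28 km; Σ(ρt)_1 = 84.59771; Σ(ρt)_2 = 75.5656 (in km·g/cm³).
e = (29.841 − 27.28) − (84.59771 − 75.5656) / 3.21 = −0.253 km.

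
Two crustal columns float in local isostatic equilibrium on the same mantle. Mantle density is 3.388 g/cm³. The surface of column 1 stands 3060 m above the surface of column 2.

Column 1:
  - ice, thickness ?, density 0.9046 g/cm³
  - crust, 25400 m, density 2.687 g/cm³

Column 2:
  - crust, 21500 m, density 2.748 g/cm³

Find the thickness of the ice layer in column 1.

2550 m

Take the compensation level at the base of the deeper column (depth z_c below the surface of column 1) and equate Σ ρ_i t_i down to z_c; mantle fills any gap and the z_c terms cancel.
Column 1: x×0.9046 + 25400×2.687 + (z_c − 25400 − x)×3.388
Column 2: 3060×0 + 21500×2.748 + (z_c − 3060 − 21500)×3.388
The z_c×3.388 term appears on both sides and cancels. Collect the known terms of each column as K = Σ(ρt)_known − 3.388 × (depth of known layers): K_1 = 68249.8 − 3.388×25400 = −17805.4; K_2 = 59082 − 3.388×(3060 + 21500) = −24127.28.
Balance: K_1 − x×(3.388 − 0.9046) = K_2, so x = (K_1 − K_2)/(3.388 − 0.9046) = 6321.88/2.4834 = 2550 m.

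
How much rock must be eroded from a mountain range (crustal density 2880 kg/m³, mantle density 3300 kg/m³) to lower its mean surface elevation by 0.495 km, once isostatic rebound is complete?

Net drop Δ = e − u = e − e ρ_c/ρ_m = e (ρ_m − ρ_c)/ρ_m.
e = Δ ρ_m/(ρ_m − ρ_c) = 0.495 km × 3300/420 = 3.89 km.

3.89 km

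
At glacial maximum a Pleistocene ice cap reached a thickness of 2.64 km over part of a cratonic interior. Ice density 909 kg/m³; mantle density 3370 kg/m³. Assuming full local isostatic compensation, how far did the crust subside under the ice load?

0.712 km

Isostatic balance requires: the ice load ρ_ice t is balanced by mantle displaced below, ρ_m s.
s = t ρ_ice / ρ_m = 2.64 km × 909/3370 = 0.712 km.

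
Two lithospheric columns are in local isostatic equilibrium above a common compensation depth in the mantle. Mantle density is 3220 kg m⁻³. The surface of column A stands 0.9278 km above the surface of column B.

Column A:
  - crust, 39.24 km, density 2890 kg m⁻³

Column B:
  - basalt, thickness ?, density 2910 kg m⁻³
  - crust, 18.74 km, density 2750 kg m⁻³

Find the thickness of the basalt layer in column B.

Take the compensation level at the base of the deeper column (depth z_c below the surface of column A) and equate Σ ρ_i t_i down to z_c; mantle fills any gap and the z_c terms cancel.
Column A: 39.24×2890 + (z_c − 39.24)×3220
Column B: 0.9278×0 + x×2910 + 18.74×2750 + (z_c − 0.9278 − 18.74 − x)×3220
The z_c×3220 term appears on both sides and cancels. Collect the known terms of each column as K = Σ(ρt)_known − 3220 × (depth of known layers): K_A = 113403.6 − 3220×39.24 = −12949.2; K_B = 51535 − 3220×(0.9278 + 18.74) = −11795.316.
Balance: K_A = K_B − x×(3220 − 2910), so x = (K_B − K_A)/(3220 − 2910) = 1153.88/310 = 3.72 km.

3.72 km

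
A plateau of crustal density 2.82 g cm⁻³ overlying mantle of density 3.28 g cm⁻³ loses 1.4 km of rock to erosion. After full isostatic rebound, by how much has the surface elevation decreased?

Rebound u = e ρ_c/ρ_m = 1.4 km × 2.82/3.28 = 1.204 km.
Net surface drop = e − u = 1.4 km − 1.204 km = e (ρ_m − ρ_c)/ρ_m = 0.196 km.

0.196 km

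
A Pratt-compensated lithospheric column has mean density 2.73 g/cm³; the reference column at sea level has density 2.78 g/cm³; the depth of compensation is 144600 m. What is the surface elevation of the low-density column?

2650 m

ρ_ref D = ρ (D + h) → h = D (ρ_ref − ρ)/ρ.
h = 144600 m × (2.78 − 2.73)/2.73 = 2650 m.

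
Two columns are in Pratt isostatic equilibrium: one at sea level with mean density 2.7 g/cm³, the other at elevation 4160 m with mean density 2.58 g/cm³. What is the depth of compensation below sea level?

ρ_ref D = ρ (D + h) → D (ρ_ref − ρ) = ρ h.
D = ρ h/(ρ_ref − ρ) = 2.58 × 4160 m/(2.7 − 2.58) = 89400 m.

89400 m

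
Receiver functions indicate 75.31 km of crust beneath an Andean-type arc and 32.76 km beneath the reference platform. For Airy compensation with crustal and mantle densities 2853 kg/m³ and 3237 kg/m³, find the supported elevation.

Excess crust Δ = 75.31 km − 32.76 km = 42.55 km, split between elevation h and root r with h + r = Δ.
Airy balance ρ_c h = (ρ_m − ρ_c) r gives r = h ρ_c/(ρ_m − ρ_c), so h (1 + ρ_c/(ρ_m − ρ_c)) = Δ, i.e. h = Δ (ρ_m − ρ_c)/ρ_m.
h = 42.55 km × 384/3237 = 5.05 km.

5.05 km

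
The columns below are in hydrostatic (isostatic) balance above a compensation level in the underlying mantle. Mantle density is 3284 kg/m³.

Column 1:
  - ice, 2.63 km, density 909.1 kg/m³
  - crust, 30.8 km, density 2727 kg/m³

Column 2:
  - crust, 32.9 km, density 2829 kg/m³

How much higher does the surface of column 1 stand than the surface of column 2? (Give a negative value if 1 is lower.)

2.57 km

For any compensation level in the mantle, the mantle terms cancel and isostasy reduces to e = (Σt_1 − Σt_2) − (Σ(ρt)_1 − Σ(ρt)_2) / ρ_m.
Σt_1 = 33.43 km; Σt_2 = 32.9 km; Σ(ρt)_1 = 86382.533; Σ(ρt)_2 = 93074.1 (in km·kg/m³).
e = (33.43 − 32.9) − (86382.533 − 93074.1) / 3284 = 2.57 km.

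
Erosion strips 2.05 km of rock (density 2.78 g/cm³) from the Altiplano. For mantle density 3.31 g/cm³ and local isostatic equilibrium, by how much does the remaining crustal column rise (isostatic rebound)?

Unloading: uplift u = e ρ_c/ρ_m = 2.05 km × 2.78/3.31 = 1.72 km.

1.72 km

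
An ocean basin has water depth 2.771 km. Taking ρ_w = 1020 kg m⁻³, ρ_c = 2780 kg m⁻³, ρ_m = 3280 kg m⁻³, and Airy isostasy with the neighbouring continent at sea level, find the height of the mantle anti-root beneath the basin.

In Airy isostatic equilibrium: replacing crust with seawater at the top is compensated by replacing crust with mantle at the base: d (ρ_c − ρ_w) = a (ρ_m − ρ_c).
a = d (ρ_c − ρ_w)/(ρ_m − ρ_c) = 2.771 km × 1760/500 = 9.75 km.

9.75 km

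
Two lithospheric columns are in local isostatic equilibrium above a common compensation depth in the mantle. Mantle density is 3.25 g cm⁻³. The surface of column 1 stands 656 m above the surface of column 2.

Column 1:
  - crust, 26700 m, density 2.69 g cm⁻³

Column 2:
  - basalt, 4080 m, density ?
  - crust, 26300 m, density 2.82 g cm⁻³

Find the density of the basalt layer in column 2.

2.88 g cm⁻³

Take the compensation level at the base of the deeper column (depth z_c below the surface of column 1) and equate Σ ρ_i t_i down to z_c; mantle fills any gap and the z_c terms cancel.
Column 1: 26700×2.69 + (z_c − 26700)×3.25
Column 2: 656×0 + 4080×ρ + 26300×2.82 + (z_c − 656 − 30380)×3.25
The z_c×3.25 term appears on both sides and cancels. Collect the known terms of each column as K = Σ(ρt)_known − 3.25 × (depth of known layers): K_1 = 71823 − 3.25×26700 = −14952; K_2 = 74166 − 3.25×(656 + 30380) = −26701.
Balance: K_1 = K_2 + 4080×ρ, so ρ = (K_1 − K_2)/4080 = 11749/4080 = 2.88 g cm⁻³.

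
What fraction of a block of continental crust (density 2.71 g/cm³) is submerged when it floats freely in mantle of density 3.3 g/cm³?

Submerged fraction = ρ_obj/ρ_fluid = 2.71/3.3 = 82.1%.

82.1%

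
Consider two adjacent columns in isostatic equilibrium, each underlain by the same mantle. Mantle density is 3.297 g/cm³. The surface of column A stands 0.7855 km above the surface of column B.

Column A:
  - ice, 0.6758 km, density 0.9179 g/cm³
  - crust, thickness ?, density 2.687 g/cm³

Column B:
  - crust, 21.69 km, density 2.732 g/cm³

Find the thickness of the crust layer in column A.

21.7 km

Take the compensation level at the base of the deeper column (depth z_c below the surface of column A) and equate Σ ρ_i t_i down to z_c; mantle fills any gap and the z_c terms cancel.
Column A: 0.6758×0.9179 + x×2.687 + (z_c − 0.6758 − x)×3.297
Column B: 0.7855×0 + 21.69×2.732 + (z_c − 0.7855 − 21.69)×3.297
The z_c×3.297 term appears on both sides and cancels. Collect the known terms of each column as K = Σ(ρt)_known − 3.297 × (depth of known layers): K_A = 0.62031682 − 3.297×0.6758 = −1.60779578; K_B = 59.25708 − 3.297×(0.7855 + 21.69) = −14.8446435.
Balance: K_A − x×(3.297 − 2.687) = K_B, so x = (K_A − K_B)/(3.297 − 2.687) = 13.2368/0.61 = 21.7 km.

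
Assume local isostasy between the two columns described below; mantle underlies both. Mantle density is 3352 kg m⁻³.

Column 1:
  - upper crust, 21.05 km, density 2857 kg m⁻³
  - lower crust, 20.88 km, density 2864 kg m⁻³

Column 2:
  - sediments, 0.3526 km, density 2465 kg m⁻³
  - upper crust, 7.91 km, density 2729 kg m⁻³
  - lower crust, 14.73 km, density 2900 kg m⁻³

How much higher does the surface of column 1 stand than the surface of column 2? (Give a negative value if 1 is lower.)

2.6 km

For any compensation level in the mantle, the mantle terms cancel and isostasy reduces to e = (Σt_1 − Σt_2) − (Σ(ρt)_1 − Σ(ρt)_2) / ρ_m.
Σt_1 = 41.93 km; Σt_2 = 22.9926 km; Σ(ρt)_1 = 119940.17; Σ(ρt)_2 = 65172.549 (in km·kg m⁻³).
e = (41.93 − 22.9926) − (119940.17 − 65172.549) / 3352 = 2.6 km.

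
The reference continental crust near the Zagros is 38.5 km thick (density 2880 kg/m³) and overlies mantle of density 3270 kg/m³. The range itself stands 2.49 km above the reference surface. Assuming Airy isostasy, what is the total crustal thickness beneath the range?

59.4 km

Root depth r = h ρ_c / (ρ_m − ρ_c) = 2.49 km × 2880 / 390 = 18.39 km.
Total thickness = T + h + r = 38.5 km + 2.49 km + 18.39 km = 59.4 km.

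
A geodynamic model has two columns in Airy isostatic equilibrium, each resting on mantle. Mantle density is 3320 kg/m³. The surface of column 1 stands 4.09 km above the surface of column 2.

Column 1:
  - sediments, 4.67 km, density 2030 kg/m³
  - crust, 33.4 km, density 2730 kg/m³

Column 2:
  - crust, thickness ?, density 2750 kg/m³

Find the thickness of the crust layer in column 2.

21.3 km

Take the compensation level at the base of the deeper column (depth z_c below the surface of column 1) and equate Σ ρ_i t_i down to z_c; mantle fills any gap and the z_c terms cancel.
Column 1: 4.67×2030 + 33.4×2730 + (z_c − 38.07)×3320
Column 2: 4.09×0 + x×2750 + (z_c − 4.09 − 0 − x)×3320
The z_c×3320 term appears on both sides and cancels. Collect the known terms of each column as K = Σ(ρt)_known − 3320 × (depth of known layers): K_1 = 100662.1 − 3320×38.07 = −25730.3; K_2 = 0 − 3320×(4.09 + 0) = −13578.8.
Balance: K_1 = K_2 − x×(3320 − 2750), so x = (K_2 − K_1)/(3320 − 2750) = 12151.5/570 = 21.3 km.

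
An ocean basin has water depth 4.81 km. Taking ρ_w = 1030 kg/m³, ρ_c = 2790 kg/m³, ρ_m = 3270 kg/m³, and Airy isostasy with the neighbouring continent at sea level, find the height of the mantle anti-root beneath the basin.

17.6 km

Equating mass per unit area of the two columns: replacing crust with seawater at the top is compensated by replacing crust with mantle at the base: d (ρ_c − ρ_w) = a (ρ_m − ρ_c).
a = d (ρ_c − ρ_w)/(ρ_m − ρ_c) = 4.81 km × 1760/480 = 17.6 km.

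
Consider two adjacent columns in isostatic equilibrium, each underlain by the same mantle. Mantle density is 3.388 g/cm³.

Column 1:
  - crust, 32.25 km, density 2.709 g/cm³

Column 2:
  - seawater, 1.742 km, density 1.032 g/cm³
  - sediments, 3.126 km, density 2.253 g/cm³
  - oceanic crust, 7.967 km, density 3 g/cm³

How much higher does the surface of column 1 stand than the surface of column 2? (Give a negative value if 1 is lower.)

3.29 km

For any compensation level in the mantle, the mantle terms cancel and isostasy reduces to e = (Σt_1 − Σt_2) − (Σ(ρt)_1 − Σ(ρt)_2) / ρ_m.
Σt_1 = 32.25 km; Σt_2 = 12.835 km; Σ(ρt)_1 = 87.36525; Σ(ρt)_2 = 32.741622 (in km·g/cm³).
e = (32.25 − 12.835) − (87.36525 − 32.741622) / 3.388 = 3.29 km.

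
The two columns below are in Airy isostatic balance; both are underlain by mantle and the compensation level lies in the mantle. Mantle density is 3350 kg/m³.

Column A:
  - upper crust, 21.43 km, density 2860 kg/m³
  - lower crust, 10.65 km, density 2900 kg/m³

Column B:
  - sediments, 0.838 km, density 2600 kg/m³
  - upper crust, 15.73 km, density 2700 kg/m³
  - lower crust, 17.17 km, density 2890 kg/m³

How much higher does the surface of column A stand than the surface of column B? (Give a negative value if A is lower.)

For any compensation level in the mantle, the mantle terms cancel and isostasy reduces to e = (Σt_A − Σt_B) − (Σ(ρt)_A − Σ(ρt)_B) / ρ_m.
Σt_A = 32.08 km; Σt_B = 33.738 km; Σ(ρt)_A = 92174.8; Σ(ρt)_B = 94271.1 (in km·kg/m³).
e = (32.08 − 33.738) − (92174.8 − 94271.1) / 3350 = −1.03 km.

−1.03 km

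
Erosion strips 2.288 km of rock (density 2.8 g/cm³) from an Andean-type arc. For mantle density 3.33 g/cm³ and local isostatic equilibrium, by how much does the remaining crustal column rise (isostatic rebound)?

Unloading: uplift u = e ρ_c/ρ_m = 2.288 km × 2.8/3.33 = 1.92 km.

1.92 km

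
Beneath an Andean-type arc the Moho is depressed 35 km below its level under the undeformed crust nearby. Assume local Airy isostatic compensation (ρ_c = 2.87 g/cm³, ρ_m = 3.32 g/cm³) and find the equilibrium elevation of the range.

5.49 km

In Airy isostatic equilibrium: ρ_c h = (ρ_m − ρ_c) r.
h = r (ρ_m − ρ_c) / ρ_c = 35 km × (3.32 − 2.87) / 2.87 = 5.49 km.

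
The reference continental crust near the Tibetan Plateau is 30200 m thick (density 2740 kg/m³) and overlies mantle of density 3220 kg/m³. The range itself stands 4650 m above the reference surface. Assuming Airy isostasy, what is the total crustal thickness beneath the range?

Root depth r = h ρ_c / (ρ_m − ρ_c) = 4650 m × 2740 / 480 = 26540 m.
Total thickness = T + h + r = 30200 m + 4650 m + 26540 m = 61400 m.

61400 m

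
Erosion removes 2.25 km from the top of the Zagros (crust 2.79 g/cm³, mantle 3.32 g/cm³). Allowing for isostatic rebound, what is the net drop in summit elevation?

0.359 km

Rebound u = e ρ_c/ρ_m = 2.25 km × 2.79/3.32 = 1.891 km.
Net surface drop = e − u = 2.25 km − 1.891 km = e (ρ_m − ρ_c)/ρ_m = 0.359 km.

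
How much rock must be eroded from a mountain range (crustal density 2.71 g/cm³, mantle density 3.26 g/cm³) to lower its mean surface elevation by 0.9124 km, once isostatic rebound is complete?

Net drop Δ = e − u = e − e ρ_c/ρ_m = e (ρ_m − ρ_c)/ρ_m.
e = Δ ρ_m/(ρ_m − ρ_c) = 0.9124 km × 3.26/0.55 = 5.41 km.

5.41 km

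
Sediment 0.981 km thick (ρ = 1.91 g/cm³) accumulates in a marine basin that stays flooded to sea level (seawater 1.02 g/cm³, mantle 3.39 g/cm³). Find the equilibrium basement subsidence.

Submarine loading: the sediment displaces seawater, and the subsidence is in turn flooded, so s (ρ_m − ρ_w) = t (ρ_sed − ρ_w).
s = 0.981 km × (1.91 − 1.02) / (3.39 − 1.02) = 0.368 km.

0.368 km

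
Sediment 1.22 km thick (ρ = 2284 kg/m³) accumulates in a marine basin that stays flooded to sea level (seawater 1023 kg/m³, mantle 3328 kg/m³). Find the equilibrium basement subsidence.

0.667 km

Submarine loading: the sediment displaces seawater, and the subsidence is in turn flooded, so s (ρ_m − ρ_w) = t (ρ_sed − ρ_w).
s = 1.22 km × (2284 − 1023) / (3328 − 1023) = 0.667 km.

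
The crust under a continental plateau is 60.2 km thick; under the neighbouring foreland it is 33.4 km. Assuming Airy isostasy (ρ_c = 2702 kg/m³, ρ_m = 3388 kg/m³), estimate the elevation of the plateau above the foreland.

Excess crust Δ = 60.2 km − 33.4 km = 26.8 km, split between elevation h and root r with h + r = Δ.
Airy balance ρ_c h = (ρ_m − ρ_c) r gives r = h ρ_c/(ρ_m − ρ_c), so h (1 + ρ_c/(ρ_m − ρ_c)) = Δ, i.e. h = Δ (ρ_m − ρ_c)/ρ_m.
h = 26.8 km × 686/3388 = 5.43 km.

5.43 km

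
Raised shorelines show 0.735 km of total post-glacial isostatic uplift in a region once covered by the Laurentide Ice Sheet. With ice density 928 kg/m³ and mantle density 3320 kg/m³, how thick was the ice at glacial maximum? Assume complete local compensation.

2.63 km

u = t ρ_ice/ρ_m → t = u ρ_m/ρ_ice = 0.735 km × 3320/928 = 2.63 km.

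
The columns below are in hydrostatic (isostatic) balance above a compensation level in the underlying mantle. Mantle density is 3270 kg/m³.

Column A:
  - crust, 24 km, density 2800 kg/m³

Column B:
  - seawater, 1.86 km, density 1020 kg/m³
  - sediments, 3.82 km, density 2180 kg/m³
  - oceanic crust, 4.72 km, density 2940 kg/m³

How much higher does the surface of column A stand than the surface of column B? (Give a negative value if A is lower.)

0.42 km

For any compensation level in the mantle, the mantle terms cancel and isostasy reduces to e = (Σt_A − Σt_B) − (Σ(ρt)_A − Σ(ρt)_B) / ρ_m.
Σt_A = 24 km; Σt_B = 10.4 km; Σ(ρt)_A = 67200; Σ(ρt)_B = 24101.6 (in km·kg/m³).
e = (24 − 10.4) − (67200 − 24101.6) / 3270 = 0.42 km.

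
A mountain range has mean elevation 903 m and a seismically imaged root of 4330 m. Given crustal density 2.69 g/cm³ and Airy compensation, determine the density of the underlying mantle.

Airy balance: ρ_c h = (ρ_m − ρ_c) r → ρ_m = ρ_c (1 + h/r).
ρ_m = 2.69 × (1 + 903 m/4330 m) = 3.25 g/cm³.

3.25 g/cm³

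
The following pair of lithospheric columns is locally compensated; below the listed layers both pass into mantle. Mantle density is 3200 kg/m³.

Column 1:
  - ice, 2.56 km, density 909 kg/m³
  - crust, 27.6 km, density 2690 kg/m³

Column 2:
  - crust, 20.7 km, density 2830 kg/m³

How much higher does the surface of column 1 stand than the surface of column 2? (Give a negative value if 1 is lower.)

3.84 km

For any compensation level in the mantle, the mantle terms cancel and isostasy reduces to e = (Σt_1 − Σt_2) − (Σ(ρt)_1 − Σ(ρt)_2) / ρ_m.
Σt_1 = 30.16 km; Σt_2 = 20.7 km; Σ(ρt)_1 = 76571.04; Σ(ρt)_2 = 58581 (in km·kg/m³).
e = (30.16 − 20.7) − (76571.04 − 58581) / 3200 = 3.84 km.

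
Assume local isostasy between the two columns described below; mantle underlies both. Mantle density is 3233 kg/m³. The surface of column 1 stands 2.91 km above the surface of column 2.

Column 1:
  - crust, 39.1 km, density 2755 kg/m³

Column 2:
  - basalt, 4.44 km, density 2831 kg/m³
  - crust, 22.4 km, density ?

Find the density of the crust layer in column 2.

Take the compensation level at the base of the deeper column (depth z_c below the surface of column 1) and equate Σ ρ_i t_i down to z_c; mantle fills any gap and the z_c terms cancel.
Column 1: 39.1×2755 + (z_c − 39.1)×3233
Column 2: 2.91×0 + 4.44×2831 + 22.4×ρ + (z_c − 2.91 − 26.84)×3233
The z_c×3233 term appears on both sides and cancels. Collect the known terms of each column as K = Σ(ρt)_known − 3233 × (depth of known layers): K_1 = 107720.5 − 3233×39.1 = −18689.8; K_2 = 12569.64 − 3233×(2.91 + 26.84) = −83612.11.
Balance: K_1 = K_2 + 22.4×ρ, so ρ = (K_1 − K_2)/22.4 = 64922.3/22.4 = 2900 kg/m³.

2900 kg/m³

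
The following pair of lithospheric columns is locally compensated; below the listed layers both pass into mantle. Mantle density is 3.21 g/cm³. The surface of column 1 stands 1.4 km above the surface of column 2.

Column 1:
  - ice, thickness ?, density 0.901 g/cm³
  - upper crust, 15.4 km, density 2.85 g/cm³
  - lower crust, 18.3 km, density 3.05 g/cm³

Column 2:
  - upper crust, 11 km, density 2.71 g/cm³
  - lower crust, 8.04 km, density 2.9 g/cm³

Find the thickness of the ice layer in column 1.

1.74 km

Take the compensation level at the base of the deeper column (depth z_c below the surface of column 1) and equate Σ ρ_i t_i down to z_c; mantle fills any gap and the z_c terms cancel.
Column 1: x×0.901 + 15.4×2.85 + 18.3×3.05 + (z_c − 33.7 − x)×3.21
Column 2: 1.4×0 + 11×2.71 + 8.04×2.9 + (z_c − 1.4 − 19.04)×3.21
The z_c×3.21 term appears on both sides and cancels. Collect the known terms of each column as K = Σ(ρt)_known − 3.21 × (depth of known layers): K_1 = 99.705 − 3.21×33.7 = −8.472; K_2 = 53.126 − 3.21×(1.4 + 19.04) = −12.4864.
Balance: K_1 − x×(3.21 − 0.901) = K_2, so x = (K_1 − K_2)/(3.21 − 0.901) = 4.0144/2.309 = 1.74 km.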